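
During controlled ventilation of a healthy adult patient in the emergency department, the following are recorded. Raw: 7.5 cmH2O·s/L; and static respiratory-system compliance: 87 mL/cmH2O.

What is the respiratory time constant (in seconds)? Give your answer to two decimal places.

0.65

τ = R × C = 7.5 × 87 mL/cmH2O = 7.5 × 0.087 L/cmH2O = 0.6525 s.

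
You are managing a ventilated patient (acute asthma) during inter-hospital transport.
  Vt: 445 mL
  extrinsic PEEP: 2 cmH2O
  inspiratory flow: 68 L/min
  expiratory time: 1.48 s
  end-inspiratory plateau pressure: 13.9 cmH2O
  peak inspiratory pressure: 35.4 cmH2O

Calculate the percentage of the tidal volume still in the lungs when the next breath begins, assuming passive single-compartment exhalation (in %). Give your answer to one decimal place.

12.4

Flow: 68 L/min ÷ 60 = 1.1333 L/s.
R = (PIP − Pplat)/V̇ = (35.4 − 13.9) / 1.1333 = 21.5/1.1333 = 18.971 cmH2O·s/L.
C = Vt/(Pplat − PEEP) = 445.0 / (13.9 − 2) = 445.0/11.9 = 37.395 mL/cmH2O.
τ = R × C = 18.971 × 0.0374 L/cmH2O = 0.7095 s.
Fraction remaining at end-expiration = e^(−Te/τ) = e^(−1.48/0.7095) = 0.1242 → 12.42%.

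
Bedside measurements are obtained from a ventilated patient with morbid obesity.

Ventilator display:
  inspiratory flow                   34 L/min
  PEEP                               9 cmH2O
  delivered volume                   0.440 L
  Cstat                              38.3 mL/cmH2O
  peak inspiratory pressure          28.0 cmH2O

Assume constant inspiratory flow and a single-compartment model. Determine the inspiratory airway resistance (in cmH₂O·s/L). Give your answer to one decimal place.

Flow: 34 L/min ÷ 60 = 0.5667 L/s.
Equation of motion (constant flow): PIP = Vt/C + R·V̇ + PEEP.
R·V̇ = PIP − Vt/C − PEEP = 28.0 − 440/38.3 − 9 = 28.0 − 11.488 − 9 = 7.512 cmH2O.
R = 7.512 / 0.5667 = 13.256 cmH2O·s/L.

13.3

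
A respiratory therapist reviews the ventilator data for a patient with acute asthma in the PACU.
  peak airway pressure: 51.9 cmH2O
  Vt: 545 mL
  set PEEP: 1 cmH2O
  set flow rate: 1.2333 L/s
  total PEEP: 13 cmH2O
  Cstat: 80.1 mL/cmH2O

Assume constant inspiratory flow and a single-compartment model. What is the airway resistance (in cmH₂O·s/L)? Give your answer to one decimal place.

Total PEEP = 13 cmH2O (set 1 + intrinsic 12); this is the baseline alveolar pressure.
Equation of motion (constant flow): PIP = Vt/C + R·V̇ + PEEP.
R·V̇ = PIP − Vt/C − PEEP = 51.9 − 545/80.1 − 13 = 51.9 − 6.804 − 13 = 32.096 cmH2O.
R = 32.096 / 1.2333 = 26.024 cmH2O·s/L.

26.0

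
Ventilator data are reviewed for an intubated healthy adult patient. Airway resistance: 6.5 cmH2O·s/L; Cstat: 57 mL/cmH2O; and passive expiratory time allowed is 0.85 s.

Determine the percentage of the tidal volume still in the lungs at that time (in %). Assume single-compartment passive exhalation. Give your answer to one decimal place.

10.1

τ = R × C = 6.5 × 57 mL/cmH2O = 6.5 × 0.057 L/cmH2O = 0.3705 s.
Passive exhalation: V(t)/V₀ = e^(−t/τ) = e^(−0.85/0.3705) = 0.1008.
Fraction remaining = 0.1008 → 10.08%.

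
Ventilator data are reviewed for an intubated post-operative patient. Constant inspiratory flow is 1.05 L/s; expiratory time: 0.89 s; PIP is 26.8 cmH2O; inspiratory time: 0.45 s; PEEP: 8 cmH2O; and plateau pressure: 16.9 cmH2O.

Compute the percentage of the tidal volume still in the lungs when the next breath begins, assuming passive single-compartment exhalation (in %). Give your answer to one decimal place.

16.9

Vt = flow × Ti = 1.05 L/s × 0.45 s × 1000 mL/L = 472.5 mL.
R = (PIP − Pplat)/V̇ = (26.8 − 16.9) / 1.05 = 9.9/1.05 = 9.429 cmH2O·s/L.
C = Vt/(Pplat − PEEP) = 472.5 / (16.9 − 8) = 472.5/8.9 = 53.09 mL/cmH2O.
τ = R × C = 9.429 × 0.05309 L/cmH2O = 0.5006 s.
Fraction remaining at end-expiration = e^(−Te/τ) = e^(−0.89/0.5006) = 0.169 → 16.9%.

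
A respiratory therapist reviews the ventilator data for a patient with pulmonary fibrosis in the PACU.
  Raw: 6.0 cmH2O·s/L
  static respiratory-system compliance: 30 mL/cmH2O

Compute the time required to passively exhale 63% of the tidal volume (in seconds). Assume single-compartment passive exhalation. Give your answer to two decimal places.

τ = R × C = 6.0 × 30 mL/cmH2O = 6.0 × 0.030 L/cmH2O = 0.18 s.
Exhaled fraction f = 1 − e^(−t/τ) → t = −τ·ln(1 − f) = −0.18·ln(0.37) = 0.179 s.

0.18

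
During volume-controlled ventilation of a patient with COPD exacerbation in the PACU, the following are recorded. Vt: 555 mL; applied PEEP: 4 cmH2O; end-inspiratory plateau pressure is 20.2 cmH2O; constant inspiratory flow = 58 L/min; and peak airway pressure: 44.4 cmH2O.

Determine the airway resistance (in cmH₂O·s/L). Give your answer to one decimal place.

25.0

Flow: 58 L/min ÷ 60 = 0.9667 L/s.
Raw = (PIP − Pplat) / flow = (44.4 − 20.2) / 0.9667 = 24.2 / 0.9667 = 25.034 cmH2O·s/L.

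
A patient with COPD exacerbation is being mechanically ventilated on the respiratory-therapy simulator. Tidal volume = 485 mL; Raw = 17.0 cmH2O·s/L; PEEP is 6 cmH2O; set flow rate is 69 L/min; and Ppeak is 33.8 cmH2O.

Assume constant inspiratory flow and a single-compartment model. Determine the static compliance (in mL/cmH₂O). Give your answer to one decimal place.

58.8

Flow: 69 L/min ÷ 60 = 1.15 L/s.
Equation of motion (constant flow): PIP = Vt/C + R·V̇ + PEEP.
Vt/C = PIP − R·V̇ − PEEP = 33.8 − 17.0×1.15 − 6 = 33.8 − 19.55 − 6 = 8.25 cmH2O.
C = Vt / 8.25 = 485 / 8.25 = 58.788 mL/cmH2O.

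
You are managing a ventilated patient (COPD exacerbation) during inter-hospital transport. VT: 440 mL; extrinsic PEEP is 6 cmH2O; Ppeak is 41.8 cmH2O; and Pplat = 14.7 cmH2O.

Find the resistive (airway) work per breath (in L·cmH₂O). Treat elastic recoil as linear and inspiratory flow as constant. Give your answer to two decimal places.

With constant inspiratory flow the resistive pressure is constant at PIP − Pplat = 41.8 − 14.7 = 27.1 cmH2O, so resistive work = 27.1 × 0.440 = 11.924 L·cmH2O.

11.92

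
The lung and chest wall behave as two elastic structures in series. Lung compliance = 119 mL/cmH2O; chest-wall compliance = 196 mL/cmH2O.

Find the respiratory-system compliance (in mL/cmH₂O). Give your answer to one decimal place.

Lung and chest wall are elastances in series: 1/Crs = 1/CL + 1/Ccw.
1/Crs = 1/119 + 1/196 = 0.01351.
Crs = 74.019 mL/cmH2O.

74.0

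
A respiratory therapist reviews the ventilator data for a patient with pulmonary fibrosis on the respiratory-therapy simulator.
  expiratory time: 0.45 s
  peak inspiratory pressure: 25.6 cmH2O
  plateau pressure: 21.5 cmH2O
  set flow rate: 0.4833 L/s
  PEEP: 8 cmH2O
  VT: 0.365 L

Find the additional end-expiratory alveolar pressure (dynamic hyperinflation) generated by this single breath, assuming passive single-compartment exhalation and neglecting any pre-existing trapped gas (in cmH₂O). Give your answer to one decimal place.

1.9

R = (PIP − Pplat)/V̇ = (25.6 − 21.5) / 0.4833 = 4.1/0.4833 = 8.483 cmH2O·s/L.
C = Vt/(Pplat − PEEP) = 365.0 / (21.5 − 8) = 365.0/13.5 = 27.037 mL/cmH2O.
τ = R × C = 8.483 × 0.02704 L/cmH2O = 0.2294 s.
Fraction remaining = e^(−Te/τ) = e^(−0.45/0.2294) = 0.1406; trapped volume = 365.0 × 0.1406 = 51.319 mL.
Additional alveolar pressure from trapping ≈ V_trapped / C = 51.319 / 27.037 = 1.898 cmH2O.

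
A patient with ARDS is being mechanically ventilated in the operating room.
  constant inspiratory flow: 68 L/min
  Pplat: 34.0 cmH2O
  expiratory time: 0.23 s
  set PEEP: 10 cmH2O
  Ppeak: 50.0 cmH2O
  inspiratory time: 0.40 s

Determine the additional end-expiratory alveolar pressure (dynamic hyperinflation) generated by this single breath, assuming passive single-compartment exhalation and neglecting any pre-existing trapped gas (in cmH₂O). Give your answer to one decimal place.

Flow: 68 L/min ÷ 60 = 1.1333 L/s.
Vt = flow × Ti = 1.1333 L/s × 0.40 s × 1000 mL/L = 453.32 mL.
R = (PIP − Pplat)/V̇ = (50.0 − 34.0) / 1.1333 = 16.0/1.1333 = 14.118 cmH2O·s/L.
C = Vt/(Pplat − PEEP) = 453.32 / (34.0 − 10) = 453.32/24.0 = 18.888 mL/cmH2O.
τ = R × C = 14.118 × 0.01889 L/cmH2O = 0.2667 s.
Fraction remaining = e^(−Te/τ) = e^(−0.23/0.2667) = 0.4222; trapped volume = 453.32 × 0.4222 = 191.39 mL.
Additional alveolar pressure from trapping ≈ V_trapped / C = 191.39 / 18.888 = 10.133 cmH2O.

10.1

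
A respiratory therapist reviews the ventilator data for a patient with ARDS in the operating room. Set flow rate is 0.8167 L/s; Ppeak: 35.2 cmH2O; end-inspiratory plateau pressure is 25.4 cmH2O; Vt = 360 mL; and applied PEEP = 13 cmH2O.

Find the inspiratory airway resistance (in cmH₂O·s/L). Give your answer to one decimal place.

12.0

Raw = (PIP − Pplat) / flow = (35.2 − 25.4) / 0.8167 = 9.8 / 0.8167 = 12.0 cmH2O·s/L.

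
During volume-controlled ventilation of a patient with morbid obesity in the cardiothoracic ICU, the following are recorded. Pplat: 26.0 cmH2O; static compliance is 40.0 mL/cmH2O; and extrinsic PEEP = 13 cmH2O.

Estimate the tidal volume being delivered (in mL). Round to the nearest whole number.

Vt = Cstat × (Pplat − PEEP) = 40.0 × (26.0 − 13) = 40.0 × 13.0 = 520.0 mL.

520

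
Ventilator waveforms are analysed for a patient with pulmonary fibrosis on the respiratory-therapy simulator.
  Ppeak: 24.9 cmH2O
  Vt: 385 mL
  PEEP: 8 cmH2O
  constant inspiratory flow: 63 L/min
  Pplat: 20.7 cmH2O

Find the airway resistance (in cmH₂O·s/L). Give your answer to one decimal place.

Flow: 63 L/min ÷ 60 = 1.05 L/s.
Raw = (PIP − Pplat) / flow = (24.9 − 20.7) / 1.05 = 4.2 / 1.05 = 4.0 cmH2O·s/L.

4.0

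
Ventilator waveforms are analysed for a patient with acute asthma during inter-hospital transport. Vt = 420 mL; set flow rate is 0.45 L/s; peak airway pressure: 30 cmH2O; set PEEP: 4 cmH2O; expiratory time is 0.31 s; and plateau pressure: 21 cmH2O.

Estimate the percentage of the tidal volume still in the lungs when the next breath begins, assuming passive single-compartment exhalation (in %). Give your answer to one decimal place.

R = (PIP − Pplat)/V̇ = (30 − 21) / 0.45 = 9.0/0.45 = 20.0 cmH2O·s/L.
C = Vt/(Pplat − PEEP) = 420.0 / (21 − 4) = 420.0/17.0 = 24.706 mL/cmH2O.
τ = R × C = 20.0 × 0.02471 L/cmH2O = 0.4942 s.
Fraction remaining at end-expiration = e^(−Te/τ) = e^(−0.31/0.4942) = 0.534 → 53.4%.

53.4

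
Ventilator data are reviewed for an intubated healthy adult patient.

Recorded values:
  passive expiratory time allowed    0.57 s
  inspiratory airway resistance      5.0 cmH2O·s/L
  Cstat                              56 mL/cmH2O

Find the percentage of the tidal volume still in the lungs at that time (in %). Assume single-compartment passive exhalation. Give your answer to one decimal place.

τ = R × C = 5.0 × 56 mL/cmH2O = 5.0 × 0.056 L/cmH2O = 0.28 s.
Passive exhalation: V(t)/V₀ = e^(−t/τ) = e^(−0.57/0.28) = 0.1306.
Fraction remaining = 0.1306 → 13.06%.

13.1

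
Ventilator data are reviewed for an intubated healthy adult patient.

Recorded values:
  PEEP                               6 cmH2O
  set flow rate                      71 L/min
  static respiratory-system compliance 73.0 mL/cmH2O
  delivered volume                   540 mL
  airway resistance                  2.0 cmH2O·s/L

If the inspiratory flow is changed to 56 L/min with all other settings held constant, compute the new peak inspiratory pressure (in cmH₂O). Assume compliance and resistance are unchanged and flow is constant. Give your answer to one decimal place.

Flow: 71 L/min ÷ 60 = 1.1833 L/s.
New flow: 56 L/min ÷ 60 = 0.9333 L/s.
PIP = Vt/C + R·V̇ + PEEP (constant-flow equation of motion).
Only the resistive term changes: ΔPIP = R × ΔV̇ = 2.0 × (0.9333 − 1.1833) = 2.0 × -0.25 = -0.5 cmH2O.
Original PIP = 540/73.0 + 2.0×1.1833 + 6 = 15.764 cmH2O; new PIP = 15.764 + (-0.5) = 15.264 cmH2O.

15.3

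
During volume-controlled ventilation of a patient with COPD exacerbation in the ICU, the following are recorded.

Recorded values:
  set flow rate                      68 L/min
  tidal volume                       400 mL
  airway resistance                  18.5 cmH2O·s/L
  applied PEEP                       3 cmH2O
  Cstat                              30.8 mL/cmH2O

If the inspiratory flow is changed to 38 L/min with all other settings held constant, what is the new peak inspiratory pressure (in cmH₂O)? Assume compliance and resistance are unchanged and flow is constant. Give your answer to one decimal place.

27.7

Flow: 68 L/min ÷ 60 = 1.1333 L/s.
New flow: 38 L/min ÷ 60 = 0.6333 L/s.
PIP = Vt/C + R·V̇ + PEEP (constant-flow equation of motion).
Only the resistive term changes: ΔPIP = R × ΔV̇ = 18.5 × (0.6333 − 1.1333) = 18.5 × -0.5 = -9.25 cmH2O.
Original PIP = 400/30.8 + 18.5×1.1333 + 3 = 36.953 cmH2O; new PIP = 36.953 + (-9.25) = 27.703 cmH2O.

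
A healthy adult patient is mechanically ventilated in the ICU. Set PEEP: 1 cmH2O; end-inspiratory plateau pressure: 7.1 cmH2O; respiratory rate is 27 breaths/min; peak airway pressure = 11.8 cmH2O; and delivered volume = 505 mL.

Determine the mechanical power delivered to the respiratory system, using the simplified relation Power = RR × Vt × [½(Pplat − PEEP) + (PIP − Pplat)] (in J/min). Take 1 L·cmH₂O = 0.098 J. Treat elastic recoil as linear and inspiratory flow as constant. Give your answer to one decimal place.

Per-breath work = Vt × [½(Pplat−PEEP) + (PIP−Pplat)] = 0.505 × [0.5×6.1 + 4.7] = 0.505 × 7.75 = 3.914 L·cmH2O.
Power = 27 × 3.914 = 105.68 L·cmH2O/min.
× 0.098 J/(L·cmH2O) → 10.357 J/min.

10.4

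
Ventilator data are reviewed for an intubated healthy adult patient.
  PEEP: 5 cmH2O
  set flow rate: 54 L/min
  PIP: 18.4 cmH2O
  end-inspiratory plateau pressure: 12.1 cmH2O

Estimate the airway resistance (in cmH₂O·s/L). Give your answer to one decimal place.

Flow: 54 L/min ÷ 60 = 0.9 L/s.
Raw = (PIP − Pplat) / flow = (18.4 − 12.1) / 0.9 = 6.3 / 0.9 = 7.0 cmH2O·s/L.

7.0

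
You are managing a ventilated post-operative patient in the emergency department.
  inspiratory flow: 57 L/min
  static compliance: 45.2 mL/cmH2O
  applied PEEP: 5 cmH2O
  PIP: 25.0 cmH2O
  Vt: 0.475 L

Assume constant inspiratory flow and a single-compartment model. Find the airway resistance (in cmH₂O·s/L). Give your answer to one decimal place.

10.0

Flow: 57 L/min ÷ 60 = 0.95 L/s.
Equation of motion (constant flow): PIP = Vt/C + R·V̇ + PEEP.
R·V̇ = PIP − Vt/C − PEEP = 25.0 − 475/45.2 − 5 = 25.0 − 10.509 − 5 = 9.491 cmH2O.
R = 9.491 / 0.95 = 9.991 cmH2O·s/L.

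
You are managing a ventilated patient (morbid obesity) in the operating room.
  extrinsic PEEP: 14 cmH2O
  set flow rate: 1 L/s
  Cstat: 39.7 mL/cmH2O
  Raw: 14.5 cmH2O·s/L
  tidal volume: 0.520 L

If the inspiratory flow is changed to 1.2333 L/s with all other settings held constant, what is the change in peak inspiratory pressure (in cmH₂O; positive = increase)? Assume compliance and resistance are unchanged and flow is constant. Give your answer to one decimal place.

3.4

PIP = Vt/C + R·V̇ + PEEP (constant-flow equation of motion).
Only the resistive term changes: ΔPIP = R × ΔV̇ = 14.5 × (1.2333 − 1) = 14.5 × 0.2333 = 3.383 cmH2O.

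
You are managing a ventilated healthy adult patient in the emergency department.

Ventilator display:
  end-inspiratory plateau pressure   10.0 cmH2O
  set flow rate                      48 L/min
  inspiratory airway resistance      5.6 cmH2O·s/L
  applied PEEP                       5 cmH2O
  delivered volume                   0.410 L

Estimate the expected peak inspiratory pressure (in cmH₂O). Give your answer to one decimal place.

14.5

Flow: 48 L/min ÷ 60 = 0.8 L/s.
PIP = Pplat + Raw × flow = 10.0 + 5.6 × 0.8 = 10.0 + 4.48 = 14.48 cmH2O.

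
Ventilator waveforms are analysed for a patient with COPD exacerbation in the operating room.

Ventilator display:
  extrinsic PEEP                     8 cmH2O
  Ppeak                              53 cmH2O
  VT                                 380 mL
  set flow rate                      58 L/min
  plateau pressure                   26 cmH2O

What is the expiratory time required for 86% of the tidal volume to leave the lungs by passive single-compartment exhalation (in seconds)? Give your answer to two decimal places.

Flow: 58 L/min ÷ 60 = 0.9667 L/s.
R = (PIP − Pplat)/V̇ = (53 − 26) / 0.9667 = 27.0/0.9667 = 27.93 cmH2O·s/L.
C = Vt/(Pplat − PEEP) = 380.0 / (26 − 8) = 380.0/18.0 = 21.111 mL/cmH2O.
τ = R × C = 27.93 × 0.02111 L/cmH2O = 0.5896 s.
t = −τ·ln(1 − 0.86) = −0.5896·ln(0.14) = 1.159 s.

1.16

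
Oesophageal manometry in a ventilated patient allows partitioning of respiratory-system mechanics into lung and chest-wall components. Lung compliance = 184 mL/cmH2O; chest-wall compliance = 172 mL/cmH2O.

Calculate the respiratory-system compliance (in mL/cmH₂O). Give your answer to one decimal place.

88.9

Lung and chest wall are elastances in series: 1/Crs = 1/CL + 1/Ccw.
1/Crs = 1/184 + 1/172 = 0.01125.
Crs = 88.889 mL/cmH2O.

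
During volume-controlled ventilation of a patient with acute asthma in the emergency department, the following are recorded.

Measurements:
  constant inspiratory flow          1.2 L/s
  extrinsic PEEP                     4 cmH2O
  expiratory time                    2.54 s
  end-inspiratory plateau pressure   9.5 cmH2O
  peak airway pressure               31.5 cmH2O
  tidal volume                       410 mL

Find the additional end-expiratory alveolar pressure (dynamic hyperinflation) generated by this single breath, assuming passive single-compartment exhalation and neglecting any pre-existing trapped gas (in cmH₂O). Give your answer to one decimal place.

R = (PIP − Pplat)/V̇ = (31.5 − 9.5) / 1.2 = 22.0/1.2 = 18.333 cmH2O·s/L.
C = Vt/(Pplat − PEEP) = 410.0 / (9.5 − 4) = 410.0/5.5 = 74.545 mL/cmH2O.
τ = R × C = 18.333 × 0.07455 L/cmH2O = 1.367 s.
Fraction remaining = e^(−Te/τ) = e^(−2.54/1.367) = 0.156; trapped volume = 410.0 × 0.156 = 63.96 mL.
Additional alveolar pressure from trapping ≈ V_trapped / C = 63.96 / 74.545 = 0.858 cmH2O.

0.9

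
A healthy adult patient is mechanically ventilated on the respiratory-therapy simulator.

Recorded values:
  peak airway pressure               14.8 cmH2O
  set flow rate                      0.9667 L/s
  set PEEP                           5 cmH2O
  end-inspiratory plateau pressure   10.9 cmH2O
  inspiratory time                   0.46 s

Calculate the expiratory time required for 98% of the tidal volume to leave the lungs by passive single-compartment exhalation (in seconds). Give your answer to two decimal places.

Vt = flow × Ti = 0.9667 L/s × 0.46 s × 1000 mL/L = 444.68 mL.
R = (PIP − Pplat)/V̇ = (14.8 − 10.9) / 0.9667 = 3.9/0.9667 = 4.034 cmH2O·s/L.
C = Vt/(Pplat − PEEP) = 444.68 / (10.9 − 5) = 444.68/5.9 = 75.369 mL/cmH2O.
τ = R × C = 4.034 × 0.07537 L/cmH2O = 0.304 s.
t = −τ·ln(1 − 0.98) = −0.304·ln(0.02) = 1.189 s.

1.19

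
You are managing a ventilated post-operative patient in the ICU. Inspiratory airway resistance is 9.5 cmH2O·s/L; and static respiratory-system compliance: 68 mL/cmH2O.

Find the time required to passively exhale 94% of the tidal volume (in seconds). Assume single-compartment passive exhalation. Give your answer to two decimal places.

τ = R × C = 9.5 × 68 mL/cmH2O = 9.5 × 0.068 L/cmH2O = 0.646 s.
Exhaled fraction f = 1 − e^(−t/τ) → t = −τ·ln(1 − f) = −0.646·ln(0.06) = 1.817 s.

1.82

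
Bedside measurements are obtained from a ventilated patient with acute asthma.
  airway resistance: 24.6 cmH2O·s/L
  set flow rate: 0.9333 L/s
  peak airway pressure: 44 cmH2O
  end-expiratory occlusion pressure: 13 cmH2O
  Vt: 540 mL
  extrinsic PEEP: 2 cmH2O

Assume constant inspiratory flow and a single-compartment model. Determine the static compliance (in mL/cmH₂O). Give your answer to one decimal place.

Total PEEP = 13 cmH2O (set 2 + intrinsic 11); this is the baseline alveolar pressure.
Equation of motion (constant flow): PIP = Vt/C + R·V̇ + PEEP.
Vt/C = PIP − R·V̇ − PEEP = 44 − 24.6×0.9333 − 13 = 44 − 22.959 − 13 = 8.041 cmH2O.
C = Vt / 8.041 = 540 / 8.041 = 67.156 mL/cmH2O.

67.2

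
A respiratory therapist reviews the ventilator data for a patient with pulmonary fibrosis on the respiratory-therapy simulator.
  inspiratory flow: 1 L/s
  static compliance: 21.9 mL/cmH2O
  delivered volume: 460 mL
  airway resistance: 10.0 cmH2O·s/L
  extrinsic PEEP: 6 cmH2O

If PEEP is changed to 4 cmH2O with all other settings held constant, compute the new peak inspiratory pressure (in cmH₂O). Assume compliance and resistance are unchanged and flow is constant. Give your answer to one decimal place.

PIP = Vt/C + R·V̇ + PEEP (constant-flow equation of motion).
Only the baseline term changes: ΔPIP = ΔPEEP = 4 − 6 = -2.0 cmH2O.
Original PIP = 460/21.9 + 10.0×1 + 6 = 37.005 cmH2O; new PIP = 37.005 + (-2.0) = 35.005 cmH2O.

35.0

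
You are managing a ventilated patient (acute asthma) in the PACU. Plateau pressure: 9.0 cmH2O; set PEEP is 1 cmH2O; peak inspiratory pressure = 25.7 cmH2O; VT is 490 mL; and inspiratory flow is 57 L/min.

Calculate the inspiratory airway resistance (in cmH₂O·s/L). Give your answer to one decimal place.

Flow: 57 L/min ÷ 60 = 0.95 L/s.
Raw = (PIP − Pplat) / flow = (25.7 − 9.0) / 0.95 = 16.7 / 0.95 = 17.579 cmH2O·s/L.

17.6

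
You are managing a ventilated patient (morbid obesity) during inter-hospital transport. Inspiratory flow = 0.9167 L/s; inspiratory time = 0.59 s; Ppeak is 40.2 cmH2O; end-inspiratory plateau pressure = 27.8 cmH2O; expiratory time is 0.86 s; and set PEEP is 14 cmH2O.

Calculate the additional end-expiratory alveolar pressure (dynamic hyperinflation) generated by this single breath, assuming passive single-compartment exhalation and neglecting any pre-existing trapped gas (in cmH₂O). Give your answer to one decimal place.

2.7

Vt = flow × Ti = 0.9167 L/s × 0.59 s × 1000 mL/L = 540.85 mL.
R = (PIP − Pplat)/V̇ = (40.2 − 27.8) / 0.9167 = 12.4/0.9167 = 13.527 cmH2O·s/L.
C = Vt/(Pplat − PEEP) = 540.85 / (27.8 − 14) = 540.85/13.8 = 39.192 mL/cmH2O.
τ = R × C = 13.527 × 0.03919 L/cmH2O = 0.5301 s.
Fraction remaining = e^(−Te/τ) = e^(−0.86/0.5301) = 0.1974; trapped volume = 540.85 × 0.1974 = 106.76 mL.
Additional alveolar pressure from trapping ≈ V_trapped / C = 106.76 / 39.192 = 2.724 cmH2O.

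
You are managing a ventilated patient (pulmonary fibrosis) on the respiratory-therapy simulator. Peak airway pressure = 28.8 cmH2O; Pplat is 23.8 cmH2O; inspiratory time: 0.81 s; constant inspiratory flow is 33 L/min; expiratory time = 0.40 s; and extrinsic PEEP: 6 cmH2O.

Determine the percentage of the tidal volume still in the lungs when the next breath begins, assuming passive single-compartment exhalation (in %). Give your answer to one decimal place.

Flow: 33 L/min ÷ 60 = 0.55 L/s.
Vt = flow × Ti = 0.55 L/s × 0.81 s × 1000 mL/L = 445.5 mL.
R = (PIP − Pplat)/V̇ = (28.8 − 23.8) / 0.55 = 5.0/0.55 = 9.091 cmH2O·s/L.
C = Vt/(Pplat − PEEP) = 445.5 / (23.8 − 6) = 445.5/17.8 = 25.028 mL/cmH2O.
τ = R × C = 9.091 × 0.02503 L/cmH2O = 0.2275 s.
Fraction remaining at end-expiration = e^(−Te/τ) = e^(−0.40/0.2275) = 0.1723 → 17.23%.

17.2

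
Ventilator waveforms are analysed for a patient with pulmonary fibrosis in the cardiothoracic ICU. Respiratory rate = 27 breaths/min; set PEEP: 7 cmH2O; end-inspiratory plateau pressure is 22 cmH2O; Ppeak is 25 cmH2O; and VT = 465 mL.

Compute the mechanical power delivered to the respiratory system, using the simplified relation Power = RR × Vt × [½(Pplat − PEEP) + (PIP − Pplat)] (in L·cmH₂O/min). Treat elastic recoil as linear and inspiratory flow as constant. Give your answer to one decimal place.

Per-breath work = Vt × [½(Pplat−PEEP) + (PIP−Pplat)] = 0.465 × [0.5×15.0 + 3.0] = 0.465 × 10.5 = 4.883 L·cmH2O.
Power = 27 × 4.883 = 131.84 L·cmH2O/min.

131.8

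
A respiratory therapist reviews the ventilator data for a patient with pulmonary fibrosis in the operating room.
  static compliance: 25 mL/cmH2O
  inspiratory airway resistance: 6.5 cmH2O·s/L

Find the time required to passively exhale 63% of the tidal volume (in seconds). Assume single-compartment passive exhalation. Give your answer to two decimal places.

τ = R × C = 6.5 × 25 mL/cmH2O = 6.5 × 0.025 L/cmH2O = 0.1625 s.
Exhaled fraction f = 1 − e^(−t/τ) → t = −τ·ln(1 − f) = −0.1625·ln(0.37) = 0.1616 s.

0.16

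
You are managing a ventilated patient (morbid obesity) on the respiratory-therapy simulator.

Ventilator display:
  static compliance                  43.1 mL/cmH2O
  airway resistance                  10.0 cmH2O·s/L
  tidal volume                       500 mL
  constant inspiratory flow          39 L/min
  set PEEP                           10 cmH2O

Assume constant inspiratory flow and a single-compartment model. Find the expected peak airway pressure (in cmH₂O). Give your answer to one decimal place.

28.1

Flow: 39 L/min ÷ 60 = 0.65 L/s.
Equation of motion (constant flow): PIP = Vt/C + R·V̇ + PEEP.
PIP = 500/43.1 + 10.0×0.65 + 10 = 11.601 + 6.5 + 10 = 28.101 cmH2O.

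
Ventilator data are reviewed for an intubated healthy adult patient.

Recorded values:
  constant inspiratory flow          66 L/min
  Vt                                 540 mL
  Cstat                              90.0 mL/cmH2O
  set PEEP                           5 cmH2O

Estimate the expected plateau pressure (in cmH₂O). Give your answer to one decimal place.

Pplat = PEEP + Vt / Cstat = 5 + 540 / 90.0 = 5 + 6.0 = 11.0 cmH2O.

11.0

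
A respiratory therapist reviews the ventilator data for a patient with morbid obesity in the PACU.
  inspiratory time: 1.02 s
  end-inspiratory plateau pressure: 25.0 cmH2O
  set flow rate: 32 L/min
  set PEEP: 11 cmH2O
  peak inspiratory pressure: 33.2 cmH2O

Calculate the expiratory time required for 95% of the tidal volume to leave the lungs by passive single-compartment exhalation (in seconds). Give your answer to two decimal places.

1.79

Flow: 32 L/min ÷ 60 = 0.5333 L/s.
Vt = flow × Ti = 0.5333 L/s × 1.02 s × 1000 mL/L = 543.97 mL.
R = (PIP − Pplat)/V̇ = (33.2 − 25.0) / 0.5333 = 8.2/0.5333 = 15.376 cmH2O·s/L.
C = Vt/(Pplat − PEEP) = 543.97 / (25.0 − 11) = 543.97/14.0 = 38.855 mL/cmH2O.
τ = R × C = 15.376 × 0.03886 L/cmH2O = 0.5975 s.
t = −τ·ln(1 − 0.95) = −0.5975·ln(0.05) = 1.79 s.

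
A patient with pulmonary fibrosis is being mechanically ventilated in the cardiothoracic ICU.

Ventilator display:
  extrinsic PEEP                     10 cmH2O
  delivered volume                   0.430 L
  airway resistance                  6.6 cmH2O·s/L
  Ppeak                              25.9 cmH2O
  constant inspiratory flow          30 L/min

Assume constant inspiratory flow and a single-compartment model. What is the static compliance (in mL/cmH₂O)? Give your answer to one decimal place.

34.1

Flow: 30 L/min ÷ 60 = 0.5 L/s.
Equation of motion (constant flow): PIP = Vt/C + R·V̇ + PEEP.
Vt/C = PIP − R·V̇ − PEEP = 25.9 − 6.6×0.5 − 10 = 25.9 − 3.3 − 10 = 12.6 cmH2O.
C = Vt / 12.6 = 430 / 12.6 = 34.127 mL/cmH2O.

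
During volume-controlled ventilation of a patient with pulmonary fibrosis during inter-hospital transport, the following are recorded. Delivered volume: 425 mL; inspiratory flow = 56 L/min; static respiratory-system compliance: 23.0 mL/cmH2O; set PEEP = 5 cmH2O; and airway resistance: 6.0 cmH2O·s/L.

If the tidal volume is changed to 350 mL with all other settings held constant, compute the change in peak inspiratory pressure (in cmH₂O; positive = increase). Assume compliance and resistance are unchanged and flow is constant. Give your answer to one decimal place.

PIP = Vt/C + R·V̇ + PEEP (constant-flow equation of motion).
Only the elastic term changes: ΔPIP = ΔVt / C = (350 − 425) / 23.0 = -3.261 cmH2O.

-3.3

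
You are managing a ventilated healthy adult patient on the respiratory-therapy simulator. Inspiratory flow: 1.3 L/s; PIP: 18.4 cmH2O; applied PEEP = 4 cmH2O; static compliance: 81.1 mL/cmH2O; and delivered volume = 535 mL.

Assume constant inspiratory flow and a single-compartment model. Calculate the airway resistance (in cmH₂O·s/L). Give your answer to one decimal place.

Equation of motion (constant flow): PIP = Vt/C + R·V̇ + PEEP.
R·V̇ = PIP − Vt/C − PEEP = 18.4 − 535/81.1 − 4 = 18.4 − 6.597 − 4 = 7.803 cmH2O.
R = 7.803 / 1.3 = 6.002 cmH2O·s/L.

6.0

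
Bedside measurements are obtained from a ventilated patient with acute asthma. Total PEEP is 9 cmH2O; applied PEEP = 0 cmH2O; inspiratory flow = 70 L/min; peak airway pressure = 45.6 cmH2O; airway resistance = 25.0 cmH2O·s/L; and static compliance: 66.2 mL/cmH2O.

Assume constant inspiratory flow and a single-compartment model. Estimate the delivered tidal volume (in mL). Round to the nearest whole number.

Flow: 70 L/min ÷ 60 = 1.1667 L/s.
Total PEEP = 9 cmH2O (set 0 + intrinsic 9); this is the baseline alveolar pressure.
Equation of motion (constant flow): PIP = Vt/C + R·V̇ + PEEP.
Vt/C = PIP − R·V̇ − PEEP = 45.6 − 29.168 − 9 = 7.432 cmH2O.
Vt = C × 7.432 = 66.2 × 7.432 = 492.0 mL.

492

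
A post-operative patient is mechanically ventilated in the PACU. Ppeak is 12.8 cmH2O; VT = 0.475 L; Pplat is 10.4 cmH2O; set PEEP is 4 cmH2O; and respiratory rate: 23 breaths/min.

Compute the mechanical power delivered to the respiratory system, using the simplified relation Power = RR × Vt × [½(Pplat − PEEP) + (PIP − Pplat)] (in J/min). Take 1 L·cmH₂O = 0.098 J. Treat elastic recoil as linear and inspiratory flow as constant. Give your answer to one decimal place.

6.0

Per-breath work = Vt × [½(Pplat−PEEP) + (PIP−Pplat)] = 0.475 × [0.5×6.4 + 2.4] = 0.475 × 5.6 = 2.66 L·cmH2O.
Power = 23 × 2.66 = 61.18 L·cmH2O/min.
× 0.098 J/(L·cmH2O) → 5.996 J/min.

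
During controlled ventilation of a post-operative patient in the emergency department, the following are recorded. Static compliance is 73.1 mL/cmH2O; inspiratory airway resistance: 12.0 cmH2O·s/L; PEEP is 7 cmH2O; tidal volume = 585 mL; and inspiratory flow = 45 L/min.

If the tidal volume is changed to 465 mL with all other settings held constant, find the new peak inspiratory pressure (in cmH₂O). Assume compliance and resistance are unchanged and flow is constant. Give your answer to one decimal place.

Flow: 45 L/min ÷ 60 = 0.75 L/s.
PIP = Vt/C + R·V̇ + PEEP (constant-flow equation of motion).
Only the elastic term changes: ΔPIP = ΔVt / C = (465 − 585) / 73.1 = -1.642 cmH2O.
Original PIP = 585/73.1 + 12.0×0.75 + 7 = 24.003 cmH2O; new PIP = 24.003 + (-1.642) = 22.361 cmH2O.

22.4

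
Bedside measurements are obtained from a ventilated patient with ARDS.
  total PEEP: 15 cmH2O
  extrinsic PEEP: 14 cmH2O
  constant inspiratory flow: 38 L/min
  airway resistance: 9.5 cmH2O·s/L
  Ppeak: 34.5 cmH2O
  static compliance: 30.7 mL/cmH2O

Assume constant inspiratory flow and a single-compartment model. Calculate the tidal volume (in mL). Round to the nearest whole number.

414

Flow: 38 L/min ÷ 60 = 0.6333 L/s.
Total PEEP = 15 cmH2O (set 14 + intrinsic 1); this is the baseline alveolar pressure.
Equation of motion (constant flow): PIP = Vt/C + R·V̇ + PEEP.
Vt/C = PIP − R·V̇ − PEEP = 34.5 − 6.016 − 15 = 13.484 cmH2O.
Vt = C × 13.484 = 30.7 × 13.484 = 413.96 mL.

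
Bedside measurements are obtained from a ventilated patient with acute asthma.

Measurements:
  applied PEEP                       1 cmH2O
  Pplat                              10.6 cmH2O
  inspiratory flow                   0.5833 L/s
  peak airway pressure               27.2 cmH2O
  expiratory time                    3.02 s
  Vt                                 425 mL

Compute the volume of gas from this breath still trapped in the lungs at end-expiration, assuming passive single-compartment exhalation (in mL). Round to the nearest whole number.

R = (PIP − Pplat)/V̇ = (27.2 − 10.6) / 0.5833 = 16.6/0.5833 = 28.459 cmH2O·s/L.
C = Vt/(Pplat − PEEP) = 425.0 / (10.6 − 1) = 425.0/9.6 = 44.271 mL/cmH2O.
τ = R × C = 28.459 × 0.04427 L/cmH2O = 1.26 s.
Fraction remaining = e^(−Te/τ) = e^(−3.02/1.26) = 0.09101.
Trapped volume = 425.0 × 0.09101 = 38.679 mL.

39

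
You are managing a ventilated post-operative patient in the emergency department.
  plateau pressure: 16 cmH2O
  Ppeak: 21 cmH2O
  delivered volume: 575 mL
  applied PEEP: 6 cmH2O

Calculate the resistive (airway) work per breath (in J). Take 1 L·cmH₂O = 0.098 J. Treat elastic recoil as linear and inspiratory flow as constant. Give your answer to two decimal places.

0.28

With constant inspiratory flow the resistive pressure is constant at PIP − Pplat = 21 − 16 = 5.0 cmH2O, so resistive work = 5.0 × 0.575 = 2.875 L·cmH2O.
× 0.098 J/(L·cmH2O) → 0.2818 J.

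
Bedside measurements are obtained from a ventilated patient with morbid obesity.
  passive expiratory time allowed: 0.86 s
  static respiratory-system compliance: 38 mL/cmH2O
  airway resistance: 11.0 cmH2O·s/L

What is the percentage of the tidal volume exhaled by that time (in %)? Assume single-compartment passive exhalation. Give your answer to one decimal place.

τ = R × C = 11.0 × 38 mL/cmH2O = 11.0 × 0.038 L/cmH2O = 0.418 s.
Passive exhalation: V(t)/V₀ = e^(−t/τ) = e^(−0.86/0.418) = 0.1278.
Fraction exhaled = 1 − 0.1278 = 0.8722 → 87.22%.

87.2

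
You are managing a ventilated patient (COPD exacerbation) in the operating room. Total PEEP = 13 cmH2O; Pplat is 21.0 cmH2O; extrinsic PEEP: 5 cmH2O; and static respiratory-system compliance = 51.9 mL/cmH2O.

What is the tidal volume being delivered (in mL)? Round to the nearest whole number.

End-expiratory occlusion gives total PEEP = 13 cmH2O (intrinsic PEEP = 13 − 5 = 8). Use total PEEP for the elastic gradient.
Vt = Cstat × (Pplat − PEEPtotal) = 51.9 × (21.0 − 13) = 51.9 × 8.0 = 415.2 mL.

415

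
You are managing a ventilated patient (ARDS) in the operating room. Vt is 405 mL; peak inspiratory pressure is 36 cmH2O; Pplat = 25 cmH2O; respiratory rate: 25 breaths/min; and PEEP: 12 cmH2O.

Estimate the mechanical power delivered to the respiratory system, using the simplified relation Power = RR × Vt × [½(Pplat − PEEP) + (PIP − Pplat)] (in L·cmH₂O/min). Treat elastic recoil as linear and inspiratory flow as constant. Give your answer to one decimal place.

177.2

Per-breath work = Vt × [½(Pplat−PEEP) + (PIP−Pplat)] = 0.405 × [0.5×13.0 + 11.0] = 0.405 × 17.5 = 7.088 L·cmH2O.
Power = 25 × 7.088 = 177.2 L·cmH2O/min.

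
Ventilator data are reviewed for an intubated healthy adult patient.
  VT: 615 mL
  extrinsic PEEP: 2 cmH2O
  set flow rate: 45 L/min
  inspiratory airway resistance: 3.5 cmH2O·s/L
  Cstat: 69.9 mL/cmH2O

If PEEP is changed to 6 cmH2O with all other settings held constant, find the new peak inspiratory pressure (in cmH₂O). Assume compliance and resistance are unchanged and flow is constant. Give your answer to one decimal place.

Flow: 45 L/min ÷ 60 = 0.75 L/s.
PIP = Vt/C + R·V̇ + PEEP (constant-flow equation of motion).
Only the baseline term changes: ΔPIP = ΔPEEP = 6 − 2 = 4.0 cmH2O.
Original PIP = 615/69.9 + 3.5×0.75 + 2 = 13.423 cmH2O; new PIP = 13.423 + (4.0) = 17.423 cmH2O.

17.4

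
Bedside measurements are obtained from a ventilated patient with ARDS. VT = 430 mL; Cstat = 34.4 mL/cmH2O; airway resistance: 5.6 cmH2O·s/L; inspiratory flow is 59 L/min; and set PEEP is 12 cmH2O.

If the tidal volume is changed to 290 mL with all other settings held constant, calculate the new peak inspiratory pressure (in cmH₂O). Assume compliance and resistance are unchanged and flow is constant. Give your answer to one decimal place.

Flow: 59 L/min ÷ 60 = 0.9833 L/s.
PIP = Vt/C + R·V̇ + PEEP (constant-flow equation of motion).
Only the elastic term changes: ΔPIP = ΔVt / C = (290 − 430) / 34.4 = -4.07 cmH2O.
Original PIP = 430/34.4 + 5.6×0.9833 + 12 = 30.006 cmH2O; new PIP = 30.006 + (-4.07) = 25.936 cmH2O.

25.9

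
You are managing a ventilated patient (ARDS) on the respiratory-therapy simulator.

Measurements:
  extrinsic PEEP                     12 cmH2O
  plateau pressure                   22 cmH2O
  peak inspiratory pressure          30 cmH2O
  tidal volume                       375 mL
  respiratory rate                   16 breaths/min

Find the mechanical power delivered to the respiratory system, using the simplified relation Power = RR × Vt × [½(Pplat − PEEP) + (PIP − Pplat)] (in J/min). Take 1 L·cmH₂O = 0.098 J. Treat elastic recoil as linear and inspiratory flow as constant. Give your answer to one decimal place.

7.6

Per-breath work = Vt × [½(Pplat−PEEP) + (PIP−Pplat)] = 0.375 × [0.5×10.0 + 8.0] = 0.375 × 13.0 = 4.875 L·cmH2O.
Power = 16 × 4.875 = 78.0 L·cmH2O/min.
× 0.098 J/(L·cmH2O) → 7.644 J/min.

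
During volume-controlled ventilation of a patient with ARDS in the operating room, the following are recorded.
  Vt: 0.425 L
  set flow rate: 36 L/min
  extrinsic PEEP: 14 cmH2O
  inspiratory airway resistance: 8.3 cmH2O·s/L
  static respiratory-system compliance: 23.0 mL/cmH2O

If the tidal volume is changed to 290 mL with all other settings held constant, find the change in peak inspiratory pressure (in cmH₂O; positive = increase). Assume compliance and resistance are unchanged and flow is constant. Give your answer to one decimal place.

-5.9

PIP = Vt/C + R·V̇ + PEEP (constant-flow equation of motion).
Only the elastic term changes: ΔPIP = ΔVt / C = (290 − 425) / 23.0 = -5.87 cmH2O.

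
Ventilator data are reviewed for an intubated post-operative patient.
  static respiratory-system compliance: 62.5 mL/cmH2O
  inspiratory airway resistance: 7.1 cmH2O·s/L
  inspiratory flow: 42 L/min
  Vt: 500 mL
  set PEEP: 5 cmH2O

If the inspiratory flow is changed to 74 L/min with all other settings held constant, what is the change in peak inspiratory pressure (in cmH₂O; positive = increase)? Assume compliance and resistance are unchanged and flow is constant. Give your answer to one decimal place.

3.8

Flow: 42 L/min ÷ 60 = 0.7 L/s.
New flow: 74 L/min ÷ 60 = 1.2333 L/s.
PIP = Vt/C + R·V̇ + PEEP (constant-flow equation of motion).
Only the resistive term changes: ΔPIP = R × ΔV̇ = 7.1 × (1.2333 − 0.7) = 7.1 × 0.5333 = 3.786 cmH2O.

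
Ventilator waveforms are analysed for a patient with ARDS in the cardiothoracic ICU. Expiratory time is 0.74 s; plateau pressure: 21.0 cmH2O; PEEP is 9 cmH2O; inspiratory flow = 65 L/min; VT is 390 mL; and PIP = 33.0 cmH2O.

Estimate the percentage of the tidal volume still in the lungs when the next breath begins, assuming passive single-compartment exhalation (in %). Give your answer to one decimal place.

Flow: 65 L/min ÷ 60 = 1.0833 L/s.
R = (PIP − Pplat)/V̇ = (33.0 − 21.0) / 1.0833 = 12.0/1.0833 = 11.077 cmH2O·s/L.
C = Vt/(Pplat − PEEP) = 390.0 / (21.0 − 9) = 390.0/12.0 = 32.5 mL/cmH2O.
τ = R × C = 11.077 × 0.0325 L/cmH2O = 0.36 s.
Fraction remaining at end-expiration = e^(−Te/τ) = e^(−0.74/0.36) = 0.128 → 12.8%.

12.8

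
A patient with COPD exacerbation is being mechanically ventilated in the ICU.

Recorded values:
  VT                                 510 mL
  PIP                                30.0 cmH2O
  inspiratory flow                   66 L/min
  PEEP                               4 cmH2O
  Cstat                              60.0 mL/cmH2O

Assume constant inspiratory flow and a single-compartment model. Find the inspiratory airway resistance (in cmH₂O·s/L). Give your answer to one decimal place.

Flow: 66 L/min ÷ 60 = 1.1 L/s.
Equation of motion (constant flow): PIP = Vt/C + R·V̇ + PEEP.
R·V̇ = PIP − Vt/C − PEEP = 30.0 − 510/60.0 − 4 = 30.0 − 8.5 − 4 = 17.5 cmH2O.
R = 17.5 / 1.1 = 15.909 cmH2O·s/L.

15.9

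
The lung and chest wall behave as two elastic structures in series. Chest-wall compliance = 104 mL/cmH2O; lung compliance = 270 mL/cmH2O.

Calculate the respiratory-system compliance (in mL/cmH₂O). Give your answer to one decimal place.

Lung and chest wall are elastances in series: 1/Crs = 1/CL + 1/Ccw.
1/Crs = 1/270 + 1/104 = 0.01332.
Crs = 75.075 mL/cmH2O.

75.1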